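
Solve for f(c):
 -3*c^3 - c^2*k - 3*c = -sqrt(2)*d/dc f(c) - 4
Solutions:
 f(c) = C1 + 3*sqrt(2)*c^4/8 + sqrt(2)*c^3*k/6 + 3*sqrt(2)*c^2/4 - 2*sqrt(2)*c


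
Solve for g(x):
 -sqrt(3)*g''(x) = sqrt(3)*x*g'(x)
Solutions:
 g(x) = C1 + C2*erf(sqrt(2)*x/2)


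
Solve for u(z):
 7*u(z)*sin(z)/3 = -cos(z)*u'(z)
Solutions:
 u(z) = C1*cos(z)^(7/3)


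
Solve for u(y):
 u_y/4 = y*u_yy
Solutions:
 u(y) = C1 + C2*y^(5/4)


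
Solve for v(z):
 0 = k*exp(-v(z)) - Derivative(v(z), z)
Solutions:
 v(z) = log(C1 + k*z)


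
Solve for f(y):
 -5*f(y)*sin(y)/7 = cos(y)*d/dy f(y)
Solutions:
 f(y) = C1*cos(y)^(5/7)


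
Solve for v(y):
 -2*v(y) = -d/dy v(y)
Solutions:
 v(y) = C1*exp(2*y)


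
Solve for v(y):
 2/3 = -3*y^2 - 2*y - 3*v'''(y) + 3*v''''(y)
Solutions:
 v(y) = C1 + C2*y + C3*y^2 + C4*exp(y) - y^5/60 - y^4/9 - 13*y^3/27


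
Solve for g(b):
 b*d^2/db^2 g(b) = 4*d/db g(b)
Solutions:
 g(b) = C1 + C2*b^5


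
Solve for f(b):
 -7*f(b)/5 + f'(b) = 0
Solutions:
 f(b) = C1*exp(7*b/5)


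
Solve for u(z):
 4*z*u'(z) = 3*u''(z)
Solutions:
 u(z) = C1 + C2*erfi(sqrt(6)*z/3)


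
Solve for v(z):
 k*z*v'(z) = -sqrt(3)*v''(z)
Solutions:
 v(z) = Piecewise((-sqrt(2)*3^(1/4)*sqrt(pi)*C1*erf(sqrt(2)*3^(3/4)*sqrt(k)*z/6)/(2*sqrt(k)) - C2, (k > 0) | (k < 0)), (-C1*z - C2, True))


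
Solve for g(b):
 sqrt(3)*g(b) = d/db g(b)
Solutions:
 g(b) = C1*exp(sqrt(3)*b)


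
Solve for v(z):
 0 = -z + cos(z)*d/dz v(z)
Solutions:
 v(z) = C1 + Integral(z/cos(z), z)


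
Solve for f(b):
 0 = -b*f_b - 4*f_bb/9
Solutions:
 f(b) = C1 + C2*erf(3*sqrt(2)*b/4)


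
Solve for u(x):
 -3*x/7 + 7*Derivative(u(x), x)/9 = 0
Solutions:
 u(x) = C1 + 27*x^2/98


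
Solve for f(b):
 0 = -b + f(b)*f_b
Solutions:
 f(b) = -sqrt(C1 + b^2)
 f(b) = sqrt(C1 + b^2)


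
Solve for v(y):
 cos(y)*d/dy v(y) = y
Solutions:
 v(y) = C1 + Integral(y/cos(y), y)


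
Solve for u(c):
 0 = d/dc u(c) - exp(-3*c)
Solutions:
 u(c) = C1 - exp(-3*c)/3


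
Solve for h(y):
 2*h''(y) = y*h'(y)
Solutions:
 h(y) = C1 + C2*erfi(y/2)


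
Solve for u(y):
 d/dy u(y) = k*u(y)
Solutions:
 u(y) = C1*exp(k*y)


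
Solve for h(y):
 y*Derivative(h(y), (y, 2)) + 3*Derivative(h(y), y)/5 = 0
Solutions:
 h(y) = C1 + C2*y^(2/5)


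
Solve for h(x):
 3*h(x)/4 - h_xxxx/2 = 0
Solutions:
 h(x) = C1*exp(-2^(3/4)*3^(1/4)*x/2) + C2*exp(2^(3/4)*3^(1/4)*x/2) + C3*sin(2^(3/4)*3^(1/4)*x/2) + C4*cos(2^(3/4)*3^(1/4)*x/2)


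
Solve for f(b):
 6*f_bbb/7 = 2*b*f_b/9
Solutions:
 f(b) = C1 + Integral(C2*airyai(7^(1/3)*b/3) + C3*airybi(7^(1/3)*b/3), b)


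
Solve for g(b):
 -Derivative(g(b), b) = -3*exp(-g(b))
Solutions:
 g(b) = log(C1 + 3*b)


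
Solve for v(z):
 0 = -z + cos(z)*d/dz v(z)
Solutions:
 v(z) = C1 + Integral(z/cos(z), z)


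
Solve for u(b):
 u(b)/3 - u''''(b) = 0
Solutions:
 u(b) = C1*exp(-3^(3/4)*b/3) + C2*exp(3^(3/4)*b/3) + C3*sin(3^(3/4)*b/3) + C4*cos(3^(3/4)*b/3)


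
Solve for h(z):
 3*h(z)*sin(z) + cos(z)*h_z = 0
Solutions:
 h(z) = C1*cos(z)^3


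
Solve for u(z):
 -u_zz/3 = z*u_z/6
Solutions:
 u(z) = C1 + C2*erf(z/2)


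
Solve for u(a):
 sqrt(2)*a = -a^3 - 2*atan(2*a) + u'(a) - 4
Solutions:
 u(a) = C1 + a^4/4 + sqrt(2)*a^2/2 + 2*a*atan(2*a) + 4*a - log(4*a^2 + 1)/2


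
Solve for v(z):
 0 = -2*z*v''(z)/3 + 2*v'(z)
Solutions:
 v(z) = C1 + C2*z^4


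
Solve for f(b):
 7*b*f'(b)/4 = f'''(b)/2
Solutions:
 f(b) = C1 + Integral(C2*airyai(2^(2/3)*7^(1/3)*b/2) + C3*airybi(2^(2/3)*7^(1/3)*b/2), b)


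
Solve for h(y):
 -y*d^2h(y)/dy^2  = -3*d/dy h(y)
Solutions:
 h(y) = C1 + C2*y^4


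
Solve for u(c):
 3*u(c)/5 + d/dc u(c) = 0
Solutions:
 u(c) = C1*exp(-3*c/5)


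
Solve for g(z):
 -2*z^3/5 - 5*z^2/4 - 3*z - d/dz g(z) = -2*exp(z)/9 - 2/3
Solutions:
 g(z) = C1 - z^4/10 - 5*z^3/12 - 3*z^2/2 + 2*z/3 + 2*exp(z)/9


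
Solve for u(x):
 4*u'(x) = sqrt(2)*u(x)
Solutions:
 u(x) = C1*exp(sqrt(2)*x/4)


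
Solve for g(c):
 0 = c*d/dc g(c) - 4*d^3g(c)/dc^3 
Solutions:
 g(c) = C1 + Integral(C2*airyai(2^(1/3)*c/2) + C3*airybi(2^(1/3)*c/2), c)


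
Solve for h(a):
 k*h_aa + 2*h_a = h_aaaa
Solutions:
 h(a) = C1 + C2*exp(a*(k/(3*(sqrt(1 - k^3/27) + 1)^(1/3)) + (sqrt(1 - k^3/27) + 1)^(1/3))) + C3*exp(a*(4*k/((-1 + sqrt(3)*I)*(sqrt(1 - k^3/27) + 1)^(1/3)) - 3*(sqrt(1 - k^3/27) + 1)^(1/3) + 3*sqrt(3)*I*(sqrt(1 - k^3/27) + 1)^(1/3))/6) + C4*exp(-a*(4*k/((1 + sqrt(3)*I)*(sqrt(1 - k^3/27) + 1)^(1/3)) + 3*(sqrt(1 - k^3/27) + 1)^(1/3) + 3*sqrt(3)*I*(sqrt(1 - k^3/27) + 1)^(1/3))/6)


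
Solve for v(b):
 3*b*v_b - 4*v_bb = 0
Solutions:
 v(b) = C1 + C2*erfi(sqrt(6)*b/4)


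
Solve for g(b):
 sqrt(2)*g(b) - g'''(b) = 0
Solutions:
 g(b) = C3*exp(2^(1/6)*b) + (C1*sin(2^(1/6)*sqrt(3)*b/2) + C2*cos(2^(1/6)*sqrt(3)*b/2))*exp(-2^(1/6)*b/2)


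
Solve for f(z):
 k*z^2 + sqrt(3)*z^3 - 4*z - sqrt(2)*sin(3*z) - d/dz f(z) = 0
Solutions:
 f(z) = C1 + k*z^3/3 + sqrt(3)*z^4/4 - 2*z^2 + sqrt(2)*cos(3*z)/3


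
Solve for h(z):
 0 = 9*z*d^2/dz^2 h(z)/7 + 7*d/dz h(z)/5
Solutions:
 h(z) = C1 + C2/z^(4/45)


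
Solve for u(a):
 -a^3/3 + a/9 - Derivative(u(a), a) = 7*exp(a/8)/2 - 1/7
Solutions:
 u(a) = C1 - a^4/12 + a^2/18 + a/7 - 28*exp(a/8)


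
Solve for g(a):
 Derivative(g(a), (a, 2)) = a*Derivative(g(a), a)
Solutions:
 g(a) = C1 + C2*erfi(sqrt(2)*a/2)


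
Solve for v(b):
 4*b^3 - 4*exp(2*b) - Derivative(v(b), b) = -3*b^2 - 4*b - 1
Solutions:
 v(b) = C1 + b^4 + b^3 + 2*b^2 + b - 2*exp(2*b)


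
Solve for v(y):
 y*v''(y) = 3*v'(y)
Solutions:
 v(y) = C1 + C2*y^4


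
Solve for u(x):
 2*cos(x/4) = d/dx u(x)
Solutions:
 u(x) = C1 + 8*sin(x/4)


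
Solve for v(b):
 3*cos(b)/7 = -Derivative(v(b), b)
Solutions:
 v(b) = C1 - 3*sin(b)/7


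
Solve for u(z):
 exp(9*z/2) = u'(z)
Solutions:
 u(z) = C1 + 2*exp(9*z/2)/9


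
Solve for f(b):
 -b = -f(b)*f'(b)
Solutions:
 f(b) = -sqrt(C1 + b^2)
 f(b) = sqrt(C1 + b^2)


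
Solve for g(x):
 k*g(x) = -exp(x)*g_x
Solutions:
 g(x) = C1*exp(k*exp(-x))


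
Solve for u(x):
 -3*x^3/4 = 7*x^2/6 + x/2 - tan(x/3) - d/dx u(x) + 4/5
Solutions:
 u(x) = C1 + 3*x^4/16 + 7*x^3/18 + x^2/4 + 4*x/5 + 3*log(cos(x/3))


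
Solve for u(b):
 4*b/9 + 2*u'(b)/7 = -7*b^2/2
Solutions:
 u(b) = C1 - 49*b^3/12 - 7*b^2/9


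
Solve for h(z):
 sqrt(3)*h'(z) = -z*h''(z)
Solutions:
 h(z) = C1 + C2*z^(1 - sqrt(3))


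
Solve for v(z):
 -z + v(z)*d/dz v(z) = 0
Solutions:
 v(z) = -sqrt(C1 + z^2)
 v(z) = sqrt(C1 + z^2)


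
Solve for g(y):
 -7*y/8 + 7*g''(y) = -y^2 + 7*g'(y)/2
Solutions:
 g(y) = C1 + C2*exp(y/2) + 2*y^3/21 + 25*y^2/56 + 25*y/14


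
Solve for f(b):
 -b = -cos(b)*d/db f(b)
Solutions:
 f(b) = C1 + Integral(b/cos(b), b)


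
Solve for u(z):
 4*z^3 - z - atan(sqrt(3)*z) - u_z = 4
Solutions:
 u(z) = C1 + z^4 - z^2/2 - z*atan(sqrt(3)*z) - 4*z + sqrt(3)*log(3*z^2 + 1)/6


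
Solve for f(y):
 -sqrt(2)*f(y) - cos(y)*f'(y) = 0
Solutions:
 f(y) = C1*(sin(y) - 1)^(sqrt(2)/2)/(sin(y) + 1)^(sqrt(2)/2)


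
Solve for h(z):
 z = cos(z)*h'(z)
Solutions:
 h(z) = C1 + Integral(z/cos(z), z)


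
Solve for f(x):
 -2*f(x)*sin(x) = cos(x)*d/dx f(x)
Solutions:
 f(x) = C1*cos(x)^2


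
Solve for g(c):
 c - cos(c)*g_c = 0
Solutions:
 g(c) = C1 + Integral(c/cos(c), c)


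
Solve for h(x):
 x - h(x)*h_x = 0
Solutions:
 h(x) = -sqrt(C1 + x^2)
 h(x) = sqrt(C1 + x^2)


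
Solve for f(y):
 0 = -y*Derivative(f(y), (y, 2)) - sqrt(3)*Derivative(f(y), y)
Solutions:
 f(y) = C1 + C2*y^(1 - sqrt(3))


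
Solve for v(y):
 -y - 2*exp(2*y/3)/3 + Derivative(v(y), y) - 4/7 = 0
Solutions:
 v(y) = C1 + y^2/2 + 4*y/7 + exp(2*y/3)


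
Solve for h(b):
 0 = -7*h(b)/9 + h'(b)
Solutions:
 h(b) = C1*exp(7*b/9)


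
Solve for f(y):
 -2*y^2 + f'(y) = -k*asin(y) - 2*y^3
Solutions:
 f(y) = C1 - k*(y*asin(y) + sqrt(1 - y^2)) - y^4/2 + 2*y^3/3


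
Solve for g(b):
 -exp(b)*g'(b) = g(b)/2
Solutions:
 g(b) = C1*exp(exp(-b)/2)


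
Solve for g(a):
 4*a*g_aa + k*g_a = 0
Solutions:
 g(a) = C1 + a^(1 - re(k)/4)*(C2*sin(log(a)*Abs(im(k))/4) + C3*cos(log(a)*im(k)/4))


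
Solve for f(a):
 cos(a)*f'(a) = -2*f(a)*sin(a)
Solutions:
 f(a) = C1*cos(a)^2


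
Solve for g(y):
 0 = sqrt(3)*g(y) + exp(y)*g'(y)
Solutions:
 g(y) = C1*exp(sqrt(3)*exp(-y))


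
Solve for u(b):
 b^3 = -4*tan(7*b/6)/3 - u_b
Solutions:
 u(b) = C1 - b^4/4 + 8*log(cos(7*b/6))/7


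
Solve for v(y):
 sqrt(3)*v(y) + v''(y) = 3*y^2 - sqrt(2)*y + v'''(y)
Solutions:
 v(y) = C1*exp(y*(-2^(2/3)*(2 + 27*sqrt(3) + sqrt(-4 + (2 + 27*sqrt(3))^2))^(1/3) - 2*2^(1/3)/(2 + 27*sqrt(3) + sqrt(-4 + (2 + 27*sqrt(3))^2))^(1/3) + 4)/12)*sin(2^(1/3)*sqrt(3)*y*(-2^(1/3)*(2 + 27*sqrt(3) + sqrt(-4 + 729*(-sqrt(3) - 2/27)^2))^(1/3) + 2/(2 + 27*sqrt(3) + sqrt(-4 + 729*(-sqrt(3) - 2/27)^2))^(1/3))/12) + C2*exp(y*(-2^(2/3)*(2 + 27*sqrt(3) + sqrt(-4 + (2 + 27*sqrt(3))^2))^(1/3) - 2*2^(1/3)/(2 + 27*sqrt(3) + sqrt(-4 + (2 + 27*sqrt(3))^2))^(1/3) + 4)/12)*cos(2^(1/3)*sqrt(3)*y*(-2^(1/3)*(2 + 27*sqrt(3) + sqrt(-4 + 729*(-sqrt(3) - 2/27)^2))^(1/3) + 2/(2 + 27*sqrt(3) + sqrt(-4 + 729*(-sqrt(3) - 2/27)^2))^(1/3))/12) + C3*exp(y*(2*2^(1/3)/(2 + 27*sqrt(3) + sqrt(-4 + (2 + 27*sqrt(3))^2))^(1/3) + 2 + 2^(2/3)*(2 + 27*sqrt(3) + sqrt(-4 + (2 + 27*sqrt(3))^2))^(1/3))/6) + sqrt(3)*y^2 - sqrt(6)*y/3 - 2


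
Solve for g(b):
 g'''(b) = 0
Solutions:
 g(b) = C1 + C2*b + C3*b^2


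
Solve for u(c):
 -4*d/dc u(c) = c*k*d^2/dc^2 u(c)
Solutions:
 u(c) = C1 + c^(((re(k) - 4)*re(k) + im(k)^2)/(re(k)^2 + im(k)^2))*(C2*sin(4*log(c)*Abs(im(k))/(re(k)^2 + im(k)^2)) + C3*cos(4*log(c)*im(k)/(re(k)^2 + im(k)^2)))


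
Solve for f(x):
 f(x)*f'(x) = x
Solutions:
 f(x) = -sqrt(C1 + x^2)
 f(x) = sqrt(C1 + x^2)


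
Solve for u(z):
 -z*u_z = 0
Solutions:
 u(z) = C1


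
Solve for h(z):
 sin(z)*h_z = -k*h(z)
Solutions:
 h(z) = C1*exp(k*(-log(cos(z) - 1) + log(cos(z) + 1))/2)


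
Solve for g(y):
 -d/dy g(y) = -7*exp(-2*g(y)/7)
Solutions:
 g(y) = 7*log(-sqrt(C1 + 7*y)) - 7*log(7) + 7*log(14)/2
 g(y) = 7*log(C1 + 7*y)/2 - 7*log(7) + 7*log(14)/2


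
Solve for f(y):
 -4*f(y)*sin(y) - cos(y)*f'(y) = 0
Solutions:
 f(y) = C1*cos(y)^4


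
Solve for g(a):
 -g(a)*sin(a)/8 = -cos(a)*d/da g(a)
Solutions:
 g(a) = C1/cos(a)^(1/8)


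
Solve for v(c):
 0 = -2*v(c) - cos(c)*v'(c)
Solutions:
 v(c) = C1*(sin(c) - 1)/(sin(c) + 1)


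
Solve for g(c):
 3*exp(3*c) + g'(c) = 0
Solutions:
 g(c) = C1 - exp(3*c)


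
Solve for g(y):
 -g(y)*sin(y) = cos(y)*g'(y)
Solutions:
 g(y) = C1*cos(y)


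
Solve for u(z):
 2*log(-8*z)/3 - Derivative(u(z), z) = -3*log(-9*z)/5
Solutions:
 u(z) = C1 + 19*z*log(-z)/15 + z*(-19/15 + log(3)/5 + log(12))


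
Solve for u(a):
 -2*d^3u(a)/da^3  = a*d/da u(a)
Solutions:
 u(a) = C1 + Integral(C2*airyai(-2^(2/3)*a/2) + C3*airybi(-2^(2/3)*a/2), a)


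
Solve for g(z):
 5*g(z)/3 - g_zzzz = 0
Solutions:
 g(z) = C1*exp(-3^(3/4)*5^(1/4)*z/3) + C2*exp(3^(3/4)*5^(1/4)*z/3) + C3*sin(3^(3/4)*5^(1/4)*z/3) + C4*cos(3^(3/4)*5^(1/4)*z/3)


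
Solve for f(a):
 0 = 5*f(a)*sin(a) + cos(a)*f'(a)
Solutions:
 f(a) = C1*cos(a)^5


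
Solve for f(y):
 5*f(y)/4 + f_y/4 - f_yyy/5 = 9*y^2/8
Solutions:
 f(y) = C1*exp(-15^(1/3)*y*(15^(1/3)/(sqrt(2010) + 45)^(1/3) + (sqrt(2010) + 45)^(1/3))/12)*sin(3^(1/6)*5^(1/3)*y*(-3^(2/3)*(sqrt(2010) + 45)^(1/3) + 3*5^(1/3)/(sqrt(2010) + 45)^(1/3))/12) + C2*exp(-15^(1/3)*y*(15^(1/3)/(sqrt(2010) + 45)^(1/3) + (sqrt(2010) + 45)^(1/3))/12)*cos(3^(1/6)*5^(1/3)*y*(-3^(2/3)*(sqrt(2010) + 45)^(1/3) + 3*5^(1/3)/(sqrt(2010) + 45)^(1/3))/12) + C3*exp(15^(1/3)*y*(15^(1/3)/(sqrt(2010) + 45)^(1/3) + (sqrt(2010) + 45)^(1/3))/6) + 9*y^2/10 - 9*y/25 + 9/125


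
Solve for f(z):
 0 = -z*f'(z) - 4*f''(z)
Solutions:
 f(z) = C1 + C2*erf(sqrt(2)*z/4)


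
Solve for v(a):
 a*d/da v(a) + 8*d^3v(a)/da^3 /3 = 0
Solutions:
 v(a) = C1 + Integral(C2*airyai(-3^(1/3)*a/2) + C3*airybi(-3^(1/3)*a/2), a)


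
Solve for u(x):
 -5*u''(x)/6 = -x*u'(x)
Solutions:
 u(x) = C1 + C2*erfi(sqrt(15)*x/5)


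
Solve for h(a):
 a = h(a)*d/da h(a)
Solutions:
 h(a) = -sqrt(C1 + a^2)
 h(a) = sqrt(C1 + a^2)


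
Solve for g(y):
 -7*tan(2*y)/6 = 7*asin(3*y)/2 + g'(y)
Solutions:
 g(y) = C1 - 7*y*asin(3*y)/2 - 7*sqrt(1 - 9*y^2)/6 + 7*log(cos(2*y))/12


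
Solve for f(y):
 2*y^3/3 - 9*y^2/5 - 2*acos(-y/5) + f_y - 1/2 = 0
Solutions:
 f(y) = C1 - y^4/6 + 3*y^3/5 + 2*y*acos(-y/5) + y/2 + 2*sqrt(25 - y^2)


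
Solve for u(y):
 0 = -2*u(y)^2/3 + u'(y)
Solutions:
 u(y) = -3/(C1 + 2*y)


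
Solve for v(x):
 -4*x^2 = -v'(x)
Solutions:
 v(x) = C1 + 4*x^3/3


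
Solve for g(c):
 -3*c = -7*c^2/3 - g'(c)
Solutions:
 g(c) = C1 - 7*c^3/9 + 3*c^2/2


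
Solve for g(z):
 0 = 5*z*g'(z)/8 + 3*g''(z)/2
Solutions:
 g(z) = C1 + C2*erf(sqrt(30)*z/12)


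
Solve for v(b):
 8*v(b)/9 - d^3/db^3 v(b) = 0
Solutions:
 v(b) = C3*exp(2*3^(1/3)*b/3) + (C1*sin(3^(5/6)*b/3) + C2*cos(3^(5/6)*b/3))*exp(-3^(1/3)*b/3)


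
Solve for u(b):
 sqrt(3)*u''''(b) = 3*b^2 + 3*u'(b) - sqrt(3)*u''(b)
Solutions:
 u(b) = C1 + C2*exp(-2^(1/3)*sqrt(3)*b*(-2/(9 + sqrt(85))^(1/3) + 2^(1/3)*(9 + sqrt(85))^(1/3))/12)*sin(2^(1/3)*b*(2/(9 + sqrt(85))^(1/3) + 2^(1/3)*(9 + sqrt(85))^(1/3))/4) + C3*exp(-2^(1/3)*sqrt(3)*b*(-2/(9 + sqrt(85))^(1/3) + 2^(1/3)*(9 + sqrt(85))^(1/3))/12)*cos(2^(1/3)*b*(2/(9 + sqrt(85))^(1/3) + 2^(1/3)*(9 + sqrt(85))^(1/3))/4) + C4*exp(2^(1/3)*sqrt(3)*b*(-2/(9 + sqrt(85))^(1/3) + 2^(1/3)*(9 + sqrt(85))^(1/3))/6) - b^3/3 - sqrt(3)*b^2/3 - 2*b/3


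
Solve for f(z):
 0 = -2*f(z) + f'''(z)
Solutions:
 f(z) = C3*exp(2^(1/3)*z) + (C1*sin(2^(1/3)*sqrt(3)*z/2) + C2*cos(2^(1/3)*sqrt(3)*z/2))*exp(-2^(1/3)*z/2)


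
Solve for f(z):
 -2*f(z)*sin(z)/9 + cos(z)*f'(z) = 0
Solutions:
 f(z) = C1/cos(z)^(2/9)


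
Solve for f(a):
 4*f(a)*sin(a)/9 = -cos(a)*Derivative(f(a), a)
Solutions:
 f(a) = C1*cos(a)^(4/9)


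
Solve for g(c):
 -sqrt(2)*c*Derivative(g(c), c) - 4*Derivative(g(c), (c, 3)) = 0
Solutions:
 g(c) = C1 + Integral(C2*airyai(-sqrt(2)*c/2) + C3*airybi(-sqrt(2)*c/2), c)


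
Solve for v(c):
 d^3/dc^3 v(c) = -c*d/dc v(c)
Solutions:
 v(c) = C1 + Integral(C2*airyai(-c) + C3*airybi(-c), c)


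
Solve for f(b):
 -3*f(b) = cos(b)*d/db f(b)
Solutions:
 f(b) = C1*(sin(b) - 1)^(3/2)/(sin(b) + 1)^(3/2)


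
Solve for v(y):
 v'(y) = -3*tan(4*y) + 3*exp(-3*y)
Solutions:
 v(y) = C1 - 3*log(tan(4*y)^2 + 1)/8 - exp(-3*y)


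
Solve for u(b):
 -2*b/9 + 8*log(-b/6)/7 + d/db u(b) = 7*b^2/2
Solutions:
 u(b) = C1 + 7*b^3/6 + b^2/9 - 8*b*log(-b)/7 + 8*b*(1 + log(6))/7


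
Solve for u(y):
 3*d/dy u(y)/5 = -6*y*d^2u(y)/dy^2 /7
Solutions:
 u(y) = C1 + C2*y^(3/10)


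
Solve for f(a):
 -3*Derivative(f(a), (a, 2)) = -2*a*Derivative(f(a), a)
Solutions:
 f(a) = C1 + C2*erfi(sqrt(3)*a/3)


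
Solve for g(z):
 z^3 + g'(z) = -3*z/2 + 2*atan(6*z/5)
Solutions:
 g(z) = C1 - z^4/4 - 3*z^2/4 + 2*z*atan(6*z/5) - 5*log(36*z^2 + 25)/6


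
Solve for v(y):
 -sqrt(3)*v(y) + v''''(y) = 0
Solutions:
 v(y) = C1*exp(-3^(1/8)*y) + C2*exp(3^(1/8)*y) + C3*sin(3^(1/8)*y) + C4*cos(3^(1/8)*y)


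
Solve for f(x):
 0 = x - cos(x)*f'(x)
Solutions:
 f(x) = C1 + Integral(x/cos(x), x)


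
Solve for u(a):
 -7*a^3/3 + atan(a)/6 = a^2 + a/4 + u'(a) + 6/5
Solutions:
 u(a) = C1 - 7*a^4/12 - a^3/3 - a^2/8 + a*atan(a)/6 - 6*a/5 - log(a^2 + 1)/12


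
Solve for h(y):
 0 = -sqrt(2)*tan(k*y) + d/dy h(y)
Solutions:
 h(y) = C1 + sqrt(2)*Piecewise((-log(cos(k*y))/k, Ne(k, 0)), (0, True))


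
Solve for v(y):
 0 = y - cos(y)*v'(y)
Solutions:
 v(y) = C1 + Integral(y/cos(y), y)


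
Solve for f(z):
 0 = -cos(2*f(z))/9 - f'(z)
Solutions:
 z/9 - log(sin(2*f(z)) - 1)/4 + log(sin(2*f(z)) + 1)/4 = C1


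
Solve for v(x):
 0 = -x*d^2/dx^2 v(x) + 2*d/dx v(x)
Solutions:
 v(x) = C1 + C2*x^3


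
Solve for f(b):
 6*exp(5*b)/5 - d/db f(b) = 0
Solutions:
 f(b) = C1 + 6*exp(5*b)/25


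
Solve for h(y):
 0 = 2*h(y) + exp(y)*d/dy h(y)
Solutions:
 h(y) = C1*exp(2*exp(-y))


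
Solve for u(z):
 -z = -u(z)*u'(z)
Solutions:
 u(z) = -sqrt(C1 + z^2)
 u(z) = sqrt(C1 + z^2)


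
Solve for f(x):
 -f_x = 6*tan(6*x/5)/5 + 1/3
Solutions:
 f(x) = C1 - x/3 + log(cos(6*x/5))


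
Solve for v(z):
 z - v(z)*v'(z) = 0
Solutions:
 v(z) = -sqrt(C1 + z^2)
 v(z) = sqrt(C1 + z^2)


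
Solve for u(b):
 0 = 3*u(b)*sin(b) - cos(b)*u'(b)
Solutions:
 u(b) = C1/cos(b)^3


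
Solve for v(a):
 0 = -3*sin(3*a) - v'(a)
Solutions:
 v(a) = C1 + cos(3*a)


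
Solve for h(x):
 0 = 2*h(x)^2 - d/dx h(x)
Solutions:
 h(x) = -1/(C1 + 2*x)


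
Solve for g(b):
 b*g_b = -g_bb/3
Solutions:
 g(b) = C1 + C2*erf(sqrt(6)*b/2)


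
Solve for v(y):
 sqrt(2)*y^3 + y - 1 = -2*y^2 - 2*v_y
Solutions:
 v(y) = C1 - sqrt(2)*y^4/8 - y^3/3 - y^2/4 + y/2


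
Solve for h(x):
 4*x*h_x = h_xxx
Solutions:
 h(x) = C1 + Integral(C2*airyai(2^(2/3)*x) + C3*airybi(2^(2/3)*x), x)


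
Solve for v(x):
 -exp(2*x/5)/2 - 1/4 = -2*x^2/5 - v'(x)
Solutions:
 v(x) = C1 - 2*x^3/15 + x/4 + 5*exp(2*x/5)/4


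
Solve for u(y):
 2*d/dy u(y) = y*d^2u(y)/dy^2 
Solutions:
 u(y) = C1 + C2*y^3


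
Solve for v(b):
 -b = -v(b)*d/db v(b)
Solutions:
 v(b) = -sqrt(C1 + b^2)
 v(b) = sqrt(C1 + b^2)


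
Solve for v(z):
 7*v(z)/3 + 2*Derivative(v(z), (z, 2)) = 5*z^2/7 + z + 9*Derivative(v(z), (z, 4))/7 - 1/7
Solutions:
 v(z) = C1*exp(-sqrt(21)*z/3) + C2*exp(sqrt(21)*z/3) + C3*sin(sqrt(7)*z/3) + C4*cos(sqrt(7)*z/3) + 15*z^2/49 + 3*z/7 - 201/343


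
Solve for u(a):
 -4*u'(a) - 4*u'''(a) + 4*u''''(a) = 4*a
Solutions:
 u(a) = C1 + C2*exp(a*(-2^(2/3)*(3*sqrt(93) + 29)^(1/3) - 2*2^(1/3)/(3*sqrt(93) + 29)^(1/3) + 4)/12)*sin(2^(1/3)*sqrt(3)*a*(-2^(1/3)*(3*sqrt(93) + 29)^(1/3) + 2/(3*sqrt(93) + 29)^(1/3))/12) + C3*exp(a*(-2^(2/3)*(3*sqrt(93) + 29)^(1/3) - 2*2^(1/3)/(3*sqrt(93) + 29)^(1/3) + 4)/12)*cos(2^(1/3)*sqrt(3)*a*(-2^(1/3)*(3*sqrt(93) + 29)^(1/3) + 2/(3*sqrt(93) + 29)^(1/3))/12) + C4*exp(a*(2*2^(1/3)/(3*sqrt(93) + 29)^(1/3) + 2 + 2^(2/3)*(3*sqrt(93) + 29)^(1/3))/6) - a^2/2


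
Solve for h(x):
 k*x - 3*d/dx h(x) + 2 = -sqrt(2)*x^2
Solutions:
 h(x) = C1 + k*x^2/6 + sqrt(2)*x^3/9 + 2*x/3


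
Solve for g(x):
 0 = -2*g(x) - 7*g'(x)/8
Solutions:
 g(x) = C1*exp(-16*x/7)


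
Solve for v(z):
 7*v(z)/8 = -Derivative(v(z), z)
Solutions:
 v(z) = C1*exp(-7*z/8)


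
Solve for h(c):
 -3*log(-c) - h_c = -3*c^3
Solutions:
 h(c) = C1 + 3*c^4/4 - 3*c*log(-c) + 3*c


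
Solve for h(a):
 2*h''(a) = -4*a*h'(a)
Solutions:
 h(a) = C1 + C2*erf(a)


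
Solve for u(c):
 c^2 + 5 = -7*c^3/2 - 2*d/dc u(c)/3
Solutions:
 u(c) = C1 - 21*c^4/16 - c^3/2 - 15*c/2


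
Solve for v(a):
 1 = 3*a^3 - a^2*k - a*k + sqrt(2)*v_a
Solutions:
 v(a) = C1 - 3*sqrt(2)*a^4/8 + sqrt(2)*a^3*k/6 + sqrt(2)*a^2*k/4 + sqrt(2)*a/2


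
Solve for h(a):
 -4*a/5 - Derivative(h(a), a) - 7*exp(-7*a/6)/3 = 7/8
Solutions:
 h(a) = C1 - 2*a^2/5 - 7*a/8 + 2*exp(-7*a/6)


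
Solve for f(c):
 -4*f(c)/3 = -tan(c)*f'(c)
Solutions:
 f(c) = C1*sin(c)^(4/3)


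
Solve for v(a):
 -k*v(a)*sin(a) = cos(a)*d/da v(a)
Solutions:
 v(a) = C1*exp(k*log(cos(a)))


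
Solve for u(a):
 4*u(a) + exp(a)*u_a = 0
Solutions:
 u(a) = C1*exp(4*exp(-a))


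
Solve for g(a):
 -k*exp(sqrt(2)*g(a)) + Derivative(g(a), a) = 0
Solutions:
 g(a) = sqrt(2)*(2*log(-1/(C1 + a*k)) - log(2))/4


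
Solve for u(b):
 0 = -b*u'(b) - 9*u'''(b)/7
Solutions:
 u(b) = C1 + Integral(C2*airyai(-21^(1/3)*b/3) + C3*airybi(-21^(1/3)*b/3), b)


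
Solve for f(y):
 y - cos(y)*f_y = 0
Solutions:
 f(y) = C1 + Integral(y/cos(y), y)


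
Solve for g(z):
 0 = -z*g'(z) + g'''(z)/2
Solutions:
 g(z) = C1 + Integral(C2*airyai(2^(1/3)*z) + C3*airybi(2^(1/3)*z), z)


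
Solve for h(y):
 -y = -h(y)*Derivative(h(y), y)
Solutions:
 h(y) = -sqrt(C1 + y^2)
 h(y) = sqrt(C1 + y^2)


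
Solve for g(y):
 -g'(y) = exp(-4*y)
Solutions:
 g(y) = C1 + exp(-4*y)/4


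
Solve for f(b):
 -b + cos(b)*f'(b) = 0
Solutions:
 f(b) = C1 + Integral(b/cos(b), b)


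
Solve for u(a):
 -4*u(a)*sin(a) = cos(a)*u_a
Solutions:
 u(a) = C1*cos(a)^4


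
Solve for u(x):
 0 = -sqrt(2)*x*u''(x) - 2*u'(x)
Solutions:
 u(x) = C1 + C2*x^(1 - sqrt(2))


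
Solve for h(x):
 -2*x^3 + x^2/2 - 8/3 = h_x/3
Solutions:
 h(x) = C1 - 3*x^4/2 + x^3/2 - 8*x


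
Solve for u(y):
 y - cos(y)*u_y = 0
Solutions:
 u(y) = C1 + Integral(y/cos(y), y)


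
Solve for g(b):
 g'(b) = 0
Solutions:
 g(b) = C1


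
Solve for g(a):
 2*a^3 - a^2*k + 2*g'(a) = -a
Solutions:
 g(a) = C1 - a^4/4 + a^3*k/6 - a^2/4


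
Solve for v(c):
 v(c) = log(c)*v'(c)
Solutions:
 v(c) = C1*exp(li(c))


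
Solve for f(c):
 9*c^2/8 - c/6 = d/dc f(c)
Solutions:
 f(c) = C1 + 3*c^3/8 - c^2/12


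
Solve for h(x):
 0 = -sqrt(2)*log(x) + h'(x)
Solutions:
 h(x) = C1 + sqrt(2)*x*log(x) - sqrt(2)*x


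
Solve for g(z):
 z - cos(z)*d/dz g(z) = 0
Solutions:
 g(z) = C1 + Integral(z/cos(z), z)


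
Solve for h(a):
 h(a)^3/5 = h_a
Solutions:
 h(a) = -sqrt(10)*sqrt(-1/(C1 + a))/2
 h(a) = sqrt(10)*sqrt(-1/(C1 + a))/2


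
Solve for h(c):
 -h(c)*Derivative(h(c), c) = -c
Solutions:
 h(c) = -sqrt(C1 + c^2)
 h(c) = sqrt(C1 + c^2)


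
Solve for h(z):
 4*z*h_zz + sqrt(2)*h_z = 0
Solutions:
 h(z) = C1 + C2*z^(1 - sqrt(2)/4)


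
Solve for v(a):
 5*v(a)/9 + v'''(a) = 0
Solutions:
 v(a) = C3*exp(-15^(1/3)*a/3) + (C1*sin(3^(5/6)*5^(1/3)*a/6) + C2*cos(3^(5/6)*5^(1/3)*a/6))*exp(15^(1/3)*a/6)


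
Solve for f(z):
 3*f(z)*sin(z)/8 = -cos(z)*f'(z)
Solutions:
 f(z) = C1*cos(z)^(3/8)


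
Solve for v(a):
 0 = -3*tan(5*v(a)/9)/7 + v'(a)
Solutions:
 v(a) = -9*asin(C1*exp(5*a/21))/5 + 9*pi/5
 v(a) = 9*asin(C1*exp(5*a/21))/5


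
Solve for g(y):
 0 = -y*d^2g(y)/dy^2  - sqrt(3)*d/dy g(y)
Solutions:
 g(y) = C1 + C2*y^(1 - sqrt(3))


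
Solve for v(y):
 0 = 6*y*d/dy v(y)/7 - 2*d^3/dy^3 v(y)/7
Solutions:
 v(y) = C1 + Integral(C2*airyai(3^(1/3)*y) + C3*airybi(3^(1/3)*y), y)


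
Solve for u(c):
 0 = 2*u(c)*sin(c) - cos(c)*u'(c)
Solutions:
 u(c) = C1/cos(c)^2


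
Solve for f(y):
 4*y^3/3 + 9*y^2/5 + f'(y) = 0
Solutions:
 f(y) = C1 - y^4/3 - 3*y^3/5


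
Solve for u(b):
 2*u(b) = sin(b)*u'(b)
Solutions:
 u(b) = C1*(cos(b) - 1)/(cos(b) + 1)


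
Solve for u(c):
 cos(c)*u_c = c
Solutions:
 u(c) = C1 + Integral(c/cos(c), c)


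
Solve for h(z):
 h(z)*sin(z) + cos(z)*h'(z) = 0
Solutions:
 h(z) = C1*cos(z)


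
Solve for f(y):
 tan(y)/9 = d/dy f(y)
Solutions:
 f(y) = C1 - log(cos(y))/9


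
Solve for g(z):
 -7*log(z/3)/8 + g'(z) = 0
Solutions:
 g(z) = C1 + 7*z*log(z)/8 - 7*z*log(3)/8 - 7*z/8


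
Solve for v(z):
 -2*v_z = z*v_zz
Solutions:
 v(z) = C1 + C2/z


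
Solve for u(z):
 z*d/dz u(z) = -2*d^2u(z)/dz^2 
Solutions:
 u(z) = C1 + C2*erf(z/2)


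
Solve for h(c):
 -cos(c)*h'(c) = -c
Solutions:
 h(c) = C1 + Integral(c/cos(c), c)


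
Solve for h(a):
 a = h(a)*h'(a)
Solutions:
 h(a) = -sqrt(C1 + a^2)
 h(a) = sqrt(C1 + a^2)


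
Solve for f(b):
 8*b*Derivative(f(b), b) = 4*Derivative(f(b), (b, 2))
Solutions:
 f(b) = C1 + C2*erfi(b)


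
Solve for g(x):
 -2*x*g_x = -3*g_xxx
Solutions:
 g(x) = C1 + Integral(C2*airyai(2^(1/3)*3^(2/3)*x/3) + C3*airybi(2^(1/3)*3^(2/3)*x/3), x)


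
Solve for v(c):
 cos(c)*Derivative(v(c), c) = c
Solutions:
 v(c) = C1 + Integral(c/cos(c), c)


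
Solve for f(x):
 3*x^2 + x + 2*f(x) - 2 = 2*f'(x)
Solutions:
 f(x) = C1*exp(x) - 3*x^2/2 - 7*x/2 - 5/2


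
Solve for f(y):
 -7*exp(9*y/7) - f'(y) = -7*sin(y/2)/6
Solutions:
 f(y) = C1 - 49*exp(9*y/7)/9 - 7*cos(y/2)/3


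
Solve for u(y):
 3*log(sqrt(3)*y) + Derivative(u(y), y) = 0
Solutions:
 u(y) = C1 - 3*y*log(y) - 3*y*log(3)/2 + 3*y


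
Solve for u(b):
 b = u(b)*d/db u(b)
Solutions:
 u(b) = -sqrt(C1 + b^2)
 u(b) = sqrt(C1 + b^2)


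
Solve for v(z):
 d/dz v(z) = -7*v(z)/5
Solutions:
 v(z) = C1*exp(-7*z/5)


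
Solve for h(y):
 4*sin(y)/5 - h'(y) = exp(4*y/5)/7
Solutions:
 h(y) = C1 - 5*exp(4*y/5)/28 - 4*cos(y)/5


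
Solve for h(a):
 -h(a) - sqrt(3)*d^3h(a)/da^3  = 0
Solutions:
 h(a) = C3*exp(-3^(5/6)*a/3) + (C1*sin(3^(1/3)*a/2) + C2*cos(3^(1/3)*a/2))*exp(3^(5/6)*a/6)


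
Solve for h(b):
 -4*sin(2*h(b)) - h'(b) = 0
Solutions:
 h(b) = pi - acos((-C1 - exp(16*b))/(C1 - exp(16*b)))/2
 h(b) = acos((-C1 - exp(16*b))/(C1 - exp(16*b)))/2


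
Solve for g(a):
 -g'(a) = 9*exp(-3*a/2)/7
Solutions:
 g(a) = C1 + 6*exp(-3*a/2)/7


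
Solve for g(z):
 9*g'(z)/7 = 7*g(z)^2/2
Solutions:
 g(z) = -18/(C1 + 49*z)


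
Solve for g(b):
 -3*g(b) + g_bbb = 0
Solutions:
 g(b) = C3*exp(3^(1/3)*b) + (C1*sin(3^(5/6)*b/2) + C2*cos(3^(5/6)*b/2))*exp(-3^(1/3)*b/2)


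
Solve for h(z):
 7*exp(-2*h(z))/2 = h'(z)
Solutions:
 h(z) = log(-sqrt(C1 + 7*z))
 h(z) = log(C1 + 7*z)/2


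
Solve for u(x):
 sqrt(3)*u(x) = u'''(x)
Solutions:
 u(x) = C3*exp(3^(1/6)*x) + (C1*sin(3^(2/3)*x/2) + C2*cos(3^(2/3)*x/2))*exp(-3^(1/6)*x/2)


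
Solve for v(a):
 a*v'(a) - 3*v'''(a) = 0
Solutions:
 v(a) = C1 + Integral(C2*airyai(3^(2/3)*a/3) + C3*airybi(3^(2/3)*a/3), a)


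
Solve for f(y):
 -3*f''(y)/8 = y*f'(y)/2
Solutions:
 f(y) = C1 + C2*erf(sqrt(6)*y/3)


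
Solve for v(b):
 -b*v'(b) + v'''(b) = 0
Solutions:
 v(b) = C1 + Integral(C2*airyai(b) + C3*airybi(b), b)


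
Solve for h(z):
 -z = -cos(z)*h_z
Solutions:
 h(z) = C1 + Integral(z/cos(z), z)


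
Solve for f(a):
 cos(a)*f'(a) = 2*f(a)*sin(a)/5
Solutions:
 f(a) = C1/cos(a)^(2/5)


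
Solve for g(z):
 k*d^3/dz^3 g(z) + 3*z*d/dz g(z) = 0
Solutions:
 g(z) = C1 + Integral(C2*airyai(3^(1/3)*z*(-1/k)^(1/3)) + C3*airybi(3^(1/3)*z*(-1/k)^(1/3)), z)


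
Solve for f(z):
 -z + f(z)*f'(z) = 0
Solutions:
 f(z) = -sqrt(C1 + z^2)
 f(z) = sqrt(C1 + z^2)


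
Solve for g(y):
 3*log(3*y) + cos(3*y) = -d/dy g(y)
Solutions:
 g(y) = C1 - 3*y*log(y) - 3*y*log(3) + 3*y - sin(3*y)/3


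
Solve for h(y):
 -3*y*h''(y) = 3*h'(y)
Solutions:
 h(y) = C1 + C2*log(y)


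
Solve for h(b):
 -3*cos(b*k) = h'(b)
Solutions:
 h(b) = C1 - 3*sin(b*k)/k


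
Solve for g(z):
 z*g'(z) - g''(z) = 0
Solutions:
 g(z) = C1 + C2*erfi(sqrt(2)*z/2)


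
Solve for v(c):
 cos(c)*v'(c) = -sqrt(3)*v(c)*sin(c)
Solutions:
 v(c) = C1*cos(c)^(sqrt(3))


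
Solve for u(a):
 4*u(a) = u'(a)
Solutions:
 u(a) = C1*exp(4*a)


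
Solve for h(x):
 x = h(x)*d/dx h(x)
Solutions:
 h(x) = -sqrt(C1 + x^2)
 h(x) = sqrt(C1 + x^2)


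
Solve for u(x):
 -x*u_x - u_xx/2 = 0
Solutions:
 u(x) = C1 + C2*erf(x)


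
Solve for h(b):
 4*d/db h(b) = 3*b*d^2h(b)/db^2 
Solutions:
 h(b) = C1 + C2*b^(7/3)


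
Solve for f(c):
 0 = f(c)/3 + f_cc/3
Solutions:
 f(c) = C1*sin(c) + C2*cos(c)


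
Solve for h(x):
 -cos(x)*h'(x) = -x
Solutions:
 h(x) = C1 + Integral(x/cos(x), x)


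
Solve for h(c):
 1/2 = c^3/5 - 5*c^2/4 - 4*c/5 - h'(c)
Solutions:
 h(c) = C1 + c^4/20 - 5*c^3/12 - 2*c^2/5 - c/2


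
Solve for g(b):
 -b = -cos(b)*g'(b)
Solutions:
 g(b) = C1 + Integral(b/cos(b), b)


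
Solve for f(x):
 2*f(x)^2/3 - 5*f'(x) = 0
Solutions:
 f(x) = -15/(C1 + 2*x)


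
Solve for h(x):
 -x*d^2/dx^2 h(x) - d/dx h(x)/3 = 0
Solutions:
 h(x) = C1 + C2*x^(2/3)


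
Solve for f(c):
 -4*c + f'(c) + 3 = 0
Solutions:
 f(c) = C1 + 2*c^2 - 3*c


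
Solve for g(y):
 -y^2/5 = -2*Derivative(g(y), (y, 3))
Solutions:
 g(y) = C1 + C2*y + C3*y^2 + y^5/600


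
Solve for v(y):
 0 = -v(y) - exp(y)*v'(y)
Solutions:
 v(y) = C1*exp(exp(-y))


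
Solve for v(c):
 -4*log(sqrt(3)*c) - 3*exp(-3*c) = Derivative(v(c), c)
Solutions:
 v(c) = C1 - 4*c*log(c) + 2*c*(2 - log(3)) + exp(-3*c)


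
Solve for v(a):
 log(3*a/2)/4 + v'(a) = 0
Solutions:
 v(a) = C1 - a*log(a)/4 - a*log(3)/4 + a*log(2)/4 + a/4


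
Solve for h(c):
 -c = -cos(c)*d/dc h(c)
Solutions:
 h(c) = C1 + Integral(c/cos(c), c)


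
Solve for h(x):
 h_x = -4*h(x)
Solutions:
 h(x) = C1*exp(-4*x)


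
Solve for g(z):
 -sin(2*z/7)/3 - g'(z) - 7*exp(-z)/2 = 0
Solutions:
 g(z) = C1 + 7*cos(2*z/7)/6 + 7*exp(-z)/2


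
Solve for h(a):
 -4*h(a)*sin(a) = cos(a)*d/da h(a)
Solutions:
 h(a) = C1*cos(a)^4


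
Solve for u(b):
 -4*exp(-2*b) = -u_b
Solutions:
 u(b) = C1 - 2*exp(-2*b)


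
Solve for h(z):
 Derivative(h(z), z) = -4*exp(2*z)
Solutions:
 h(z) = C1 - 2*exp(2*z)


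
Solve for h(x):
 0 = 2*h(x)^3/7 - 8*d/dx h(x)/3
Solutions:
 h(x) = -sqrt(14)*sqrt(-1/(C1 + 3*x))
 h(x) = sqrt(14)*sqrt(-1/(C1 + 3*x))


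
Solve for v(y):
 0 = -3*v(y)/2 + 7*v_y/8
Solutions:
 v(y) = C1*exp(12*y/7)


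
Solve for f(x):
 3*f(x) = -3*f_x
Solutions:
 f(x) = C1*exp(-x)


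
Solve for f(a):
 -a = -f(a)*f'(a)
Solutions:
 f(a) = -sqrt(C1 + a^2)
 f(a) = sqrt(C1 + a^2)


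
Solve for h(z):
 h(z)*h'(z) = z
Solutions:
 h(z) = -sqrt(C1 + z^2)
 h(z) = sqrt(C1 + z^2)


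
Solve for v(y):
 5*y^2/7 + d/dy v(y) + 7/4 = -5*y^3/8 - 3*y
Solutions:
 v(y) = C1 - 5*y^4/32 - 5*y^3/21 - 3*y^2/2 - 7*y/4


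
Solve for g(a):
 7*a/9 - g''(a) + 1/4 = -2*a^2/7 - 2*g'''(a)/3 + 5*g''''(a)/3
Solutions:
 g(a) = C1 + C2*a + a^4/42 + 73*a^3/378 + 53*a^2/1512 + (C3*sin(sqrt(14)*a/5) + C4*cos(sqrt(14)*a/5))*exp(a/5)


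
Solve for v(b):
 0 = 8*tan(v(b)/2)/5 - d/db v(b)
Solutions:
 v(b) = -2*asin(C1*exp(4*b/5)) + 2*pi
 v(b) = 2*asin(C1*exp(4*b/5))


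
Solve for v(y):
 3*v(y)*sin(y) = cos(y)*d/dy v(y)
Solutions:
 v(y) = C1/cos(y)^3


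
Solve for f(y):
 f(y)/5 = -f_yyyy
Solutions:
 f(y) = (C1*sin(sqrt(2)*5^(3/4)*y/10) + C2*cos(sqrt(2)*5^(3/4)*y/10))*exp(-sqrt(2)*5^(3/4)*y/10) + (C3*sin(sqrt(2)*5^(3/4)*y/10) + C4*cos(sqrt(2)*5^(3/4)*y/10))*exp(sqrt(2)*5^(3/4)*y/10)


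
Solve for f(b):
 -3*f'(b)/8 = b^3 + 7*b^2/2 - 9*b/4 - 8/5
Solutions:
 f(b) = C1 - 2*b^4/3 - 28*b^3/9 + 3*b^2 + 64*b/15


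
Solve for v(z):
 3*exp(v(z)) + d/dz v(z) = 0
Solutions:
 v(z) = log(1/(C1 + 3*z))


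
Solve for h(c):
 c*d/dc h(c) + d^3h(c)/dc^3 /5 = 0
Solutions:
 h(c) = C1 + Integral(C2*airyai(-5^(1/3)*c) + C3*airybi(-5^(1/3)*c), c)


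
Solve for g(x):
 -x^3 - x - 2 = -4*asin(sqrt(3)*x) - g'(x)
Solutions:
 g(x) = C1 + x^4/4 + x^2/2 - 4*x*asin(sqrt(3)*x) + 2*x - 4*sqrt(3)*sqrt(1 - 3*x^2)/3


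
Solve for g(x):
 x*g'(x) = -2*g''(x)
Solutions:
 g(x) = C1 + C2*erf(x/2)


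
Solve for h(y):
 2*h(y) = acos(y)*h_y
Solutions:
 h(y) = C1*exp(2*Integral(1/acos(y), y))


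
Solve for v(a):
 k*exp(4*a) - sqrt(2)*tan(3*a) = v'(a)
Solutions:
 v(a) = C1 + k*exp(4*a)/4 + sqrt(2)*log(cos(3*a))/3


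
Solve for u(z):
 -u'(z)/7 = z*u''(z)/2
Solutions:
 u(z) = C1 + C2*z^(5/7)


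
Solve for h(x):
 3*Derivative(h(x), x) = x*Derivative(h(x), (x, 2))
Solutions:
 h(x) = C1 + C2*x^4


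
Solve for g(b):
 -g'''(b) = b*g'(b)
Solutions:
 g(b) = C1 + Integral(C2*airyai(-b) + C3*airybi(-b), b)


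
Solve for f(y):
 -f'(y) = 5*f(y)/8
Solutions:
 f(y) = C1*exp(-5*y/8)


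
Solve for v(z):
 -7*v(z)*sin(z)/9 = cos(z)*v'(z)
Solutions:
 v(z) = C1*cos(z)^(7/9)


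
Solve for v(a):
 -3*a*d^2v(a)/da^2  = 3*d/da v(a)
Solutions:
 v(a) = C1 + C2*log(a)


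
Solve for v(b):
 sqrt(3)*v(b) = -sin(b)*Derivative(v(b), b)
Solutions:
 v(b) = C1*(cos(b) + 1)^(sqrt(3)/2)/(cos(b) - 1)^(sqrt(3)/2)


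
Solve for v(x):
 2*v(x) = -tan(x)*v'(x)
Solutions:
 v(x) = C1/sin(x)^2


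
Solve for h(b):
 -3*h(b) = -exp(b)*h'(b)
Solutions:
 h(b) = C1*exp(-3*exp(-b))


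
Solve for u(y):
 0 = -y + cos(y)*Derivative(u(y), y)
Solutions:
 u(y) = C1 + Integral(y/cos(y), y)


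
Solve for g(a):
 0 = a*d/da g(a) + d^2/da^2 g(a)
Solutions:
 g(a) = C1 + C2*erf(sqrt(2)*a/2)


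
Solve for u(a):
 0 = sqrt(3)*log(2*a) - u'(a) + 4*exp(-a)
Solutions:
 u(a) = C1 + sqrt(3)*a*log(a) + sqrt(3)*a*(-1 + log(2)) - 4*exp(-a)


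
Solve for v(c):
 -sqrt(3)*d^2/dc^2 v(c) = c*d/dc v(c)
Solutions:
 v(c) = C1 + C2*erf(sqrt(2)*3^(3/4)*c/6)


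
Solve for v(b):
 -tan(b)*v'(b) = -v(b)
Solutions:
 v(b) = C1*sin(b)


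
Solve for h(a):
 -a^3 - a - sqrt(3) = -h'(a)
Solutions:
 h(a) = C1 + a^4/4 + a^2/2 + sqrt(3)*a


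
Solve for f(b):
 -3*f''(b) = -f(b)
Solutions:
 f(b) = C1*exp(-sqrt(3)*b/3) + C2*exp(sqrt(3)*b/3)


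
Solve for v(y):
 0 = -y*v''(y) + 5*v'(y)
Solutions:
 v(y) = C1 + C2*y^6


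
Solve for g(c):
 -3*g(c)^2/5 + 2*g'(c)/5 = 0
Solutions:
 g(c) = -2/(C1 + 3*c)


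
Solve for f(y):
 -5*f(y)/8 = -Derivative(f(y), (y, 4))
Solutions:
 f(y) = C1*exp(-10^(1/4)*y/2) + C2*exp(10^(1/4)*y/2) + C3*sin(10^(1/4)*y/2) + C4*cos(10^(1/4)*y/2)


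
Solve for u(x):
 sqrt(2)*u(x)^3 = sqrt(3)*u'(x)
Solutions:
 u(x) = -sqrt(6)*sqrt(-1/(C1 + sqrt(6)*x))/2
 u(x) = sqrt(6)*sqrt(-1/(C1 + sqrt(6)*x))/2


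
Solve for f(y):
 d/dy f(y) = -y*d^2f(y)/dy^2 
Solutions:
 f(y) = C1 + C2*log(y)


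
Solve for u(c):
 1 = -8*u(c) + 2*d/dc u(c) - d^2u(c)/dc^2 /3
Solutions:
 u(c) = (C1*sin(sqrt(15)*c) + C2*cos(sqrt(15)*c))*exp(3*c) - 1/8


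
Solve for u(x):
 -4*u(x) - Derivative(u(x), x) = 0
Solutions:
 u(x) = C1*exp(-4*x)


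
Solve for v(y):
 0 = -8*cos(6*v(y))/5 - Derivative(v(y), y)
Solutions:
 8*y/5 - log(sin(6*v(y)) - 1)/12 + log(sin(6*v(y)) + 1)/12 = C1


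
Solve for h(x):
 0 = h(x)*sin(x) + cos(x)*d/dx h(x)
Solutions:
 h(x) = C1*cos(x)


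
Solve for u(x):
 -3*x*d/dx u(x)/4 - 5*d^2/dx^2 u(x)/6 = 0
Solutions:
 u(x) = C1 + C2*erf(3*sqrt(5)*x/10)


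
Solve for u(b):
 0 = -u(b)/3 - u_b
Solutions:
 u(b) = C1*exp(-b/3)


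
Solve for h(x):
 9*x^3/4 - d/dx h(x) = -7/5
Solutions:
 h(x) = C1 + 9*x^4/16 + 7*x/5


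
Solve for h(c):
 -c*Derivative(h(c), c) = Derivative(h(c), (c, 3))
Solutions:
 h(c) = C1 + Integral(C2*airyai(-c) + C3*airybi(-c), c)


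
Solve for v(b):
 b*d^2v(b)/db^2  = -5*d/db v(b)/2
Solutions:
 v(b) = C1 + C2/b^(3/2)


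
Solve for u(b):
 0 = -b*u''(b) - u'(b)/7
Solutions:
 u(b) = C1 + C2*b^(6/7)


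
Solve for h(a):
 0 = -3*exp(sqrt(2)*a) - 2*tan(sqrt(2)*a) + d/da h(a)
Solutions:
 h(a) = C1 + 3*sqrt(2)*exp(sqrt(2)*a)/2 - sqrt(2)*log(cos(sqrt(2)*a))


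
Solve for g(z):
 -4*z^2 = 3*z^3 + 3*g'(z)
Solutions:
 g(z) = C1 - z^4/4 - 4*z^3/9


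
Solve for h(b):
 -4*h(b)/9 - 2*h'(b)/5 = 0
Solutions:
 h(b) = C1*exp(-10*b/9)


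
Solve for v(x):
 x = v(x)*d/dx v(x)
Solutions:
 v(x) = -sqrt(C1 + x^2)
 v(x) = sqrt(C1 + x^2)


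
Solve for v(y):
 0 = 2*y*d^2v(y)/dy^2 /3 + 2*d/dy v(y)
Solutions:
 v(y) = C1 + C2/y^2


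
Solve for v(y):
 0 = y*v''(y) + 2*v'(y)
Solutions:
 v(y) = C1 + C2/y


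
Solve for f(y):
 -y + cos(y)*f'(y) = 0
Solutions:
 f(y) = C1 + Integral(y/cos(y), y)


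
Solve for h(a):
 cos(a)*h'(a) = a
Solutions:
 h(a) = C1 + Integral(a/cos(a), a)


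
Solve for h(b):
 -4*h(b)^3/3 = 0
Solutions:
 h(b) = 0


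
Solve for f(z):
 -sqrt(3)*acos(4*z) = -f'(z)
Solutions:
 f(z) = C1 + sqrt(3)*(z*acos(4*z) - sqrt(1 - 16*z^2)/4)


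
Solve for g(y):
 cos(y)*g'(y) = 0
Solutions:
 g(y) = C1


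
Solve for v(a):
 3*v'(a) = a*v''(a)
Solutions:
 v(a) = C1 + C2*a^4


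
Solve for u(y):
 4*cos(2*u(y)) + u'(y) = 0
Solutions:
 u(y) = -asin((C1 + exp(16*y))/(C1 - exp(16*y)))/2 + pi/2
 u(y) = asin((C1 + exp(16*y))/(C1 - exp(16*y)))/2


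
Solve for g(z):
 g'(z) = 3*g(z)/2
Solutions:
 g(z) = C1*exp(3*z/2)


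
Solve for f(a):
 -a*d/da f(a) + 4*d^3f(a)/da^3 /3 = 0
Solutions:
 f(a) = C1 + Integral(C2*airyai(6^(1/3)*a/2) + C3*airybi(6^(1/3)*a/2), a)


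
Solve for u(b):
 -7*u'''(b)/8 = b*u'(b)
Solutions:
 u(b) = C1 + Integral(C2*airyai(-2*7^(2/3)*b/7) + C3*airybi(-2*7^(2/3)*b/7), b)


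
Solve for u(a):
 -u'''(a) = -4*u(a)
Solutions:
 u(a) = C3*exp(2^(2/3)*a) + (C1*sin(2^(2/3)*sqrt(3)*a/2) + C2*cos(2^(2/3)*sqrt(3)*a/2))*exp(-2^(2/3)*a/2)


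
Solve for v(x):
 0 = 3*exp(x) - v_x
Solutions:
 v(x) = C1 + 3*exp(x)


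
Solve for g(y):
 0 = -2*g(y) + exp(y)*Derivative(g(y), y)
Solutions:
 g(y) = C1*exp(-2*exp(-y))


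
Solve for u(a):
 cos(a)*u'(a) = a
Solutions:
 u(a) = C1 + Integral(a/cos(a), a)


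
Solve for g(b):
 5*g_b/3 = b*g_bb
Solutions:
 g(b) = C1 + C2*b^(8/3)


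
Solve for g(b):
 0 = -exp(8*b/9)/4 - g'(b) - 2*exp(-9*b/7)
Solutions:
 g(b) = C1 - 9*exp(8*b/9)/32 + 14*exp(-9*b/7)/9


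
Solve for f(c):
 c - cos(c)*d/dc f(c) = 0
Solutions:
 f(c) = C1 + Integral(c/cos(c), c)


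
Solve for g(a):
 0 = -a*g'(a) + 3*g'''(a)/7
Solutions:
 g(a) = C1 + Integral(C2*airyai(3^(2/3)*7^(1/3)*a/3) + C3*airybi(3^(2/3)*7^(1/3)*a/3), a)


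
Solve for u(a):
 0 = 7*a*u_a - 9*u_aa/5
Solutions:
 u(a) = C1 + C2*erfi(sqrt(70)*a/6)


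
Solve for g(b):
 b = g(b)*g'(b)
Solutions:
 g(b) = -sqrt(C1 + b^2)
 g(b) = sqrt(C1 + b^2)


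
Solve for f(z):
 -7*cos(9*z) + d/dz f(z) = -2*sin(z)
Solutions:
 f(z) = C1 + 7*sin(9*z)/9 + 2*cos(z)


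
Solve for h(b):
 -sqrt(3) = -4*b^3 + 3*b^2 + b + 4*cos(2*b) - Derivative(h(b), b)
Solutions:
 h(b) = C1 - b^4 + b^3 + b^2/2 + sqrt(3)*b + 2*sin(2*b)


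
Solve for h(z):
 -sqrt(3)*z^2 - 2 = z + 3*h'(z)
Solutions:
 h(z) = C1 - sqrt(3)*z^3/9 - z^2/6 - 2*z/3


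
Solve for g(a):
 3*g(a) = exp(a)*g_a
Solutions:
 g(a) = C1*exp(-3*exp(-a))


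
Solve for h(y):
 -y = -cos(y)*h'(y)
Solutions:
 h(y) = C1 + Integral(y/cos(y), y)


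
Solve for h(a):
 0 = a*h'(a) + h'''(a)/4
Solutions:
 h(a) = C1 + Integral(C2*airyai(-2^(2/3)*a) + C3*airybi(-2^(2/3)*a), a)


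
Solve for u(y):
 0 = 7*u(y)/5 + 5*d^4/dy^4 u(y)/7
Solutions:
 u(y) = (C1*sin(sqrt(70)*y/10) + C2*cos(sqrt(70)*y/10))*exp(-sqrt(70)*y/10) + (C3*sin(sqrt(70)*y/10) + C4*cos(sqrt(70)*y/10))*exp(sqrt(70)*y/10)


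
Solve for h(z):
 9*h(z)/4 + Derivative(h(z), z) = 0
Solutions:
 h(z) = C1*exp(-9*z/4)


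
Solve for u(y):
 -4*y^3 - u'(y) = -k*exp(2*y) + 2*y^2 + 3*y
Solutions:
 u(y) = C1 + k*exp(2*y)/2 - y^4 - 2*y^3/3 - 3*y^2/2


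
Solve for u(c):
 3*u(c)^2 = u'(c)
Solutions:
 u(c) = -1/(C1 + 3*c)


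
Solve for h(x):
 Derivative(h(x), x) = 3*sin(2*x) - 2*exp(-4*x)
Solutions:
 h(x) = C1 - 3*cos(2*x)/2 + exp(-4*x)/2


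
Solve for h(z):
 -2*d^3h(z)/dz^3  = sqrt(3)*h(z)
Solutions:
 h(z) = C3*exp(-2^(2/3)*3^(1/6)*z/2) + (C1*sin(6^(2/3)*z/4) + C2*cos(6^(2/3)*z/4))*exp(2^(2/3)*3^(1/6)*z/4)


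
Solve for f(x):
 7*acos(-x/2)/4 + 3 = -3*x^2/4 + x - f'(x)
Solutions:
 f(x) = C1 - x^3/4 + x^2/2 - 7*x*acos(-x/2)/4 - 3*x - 7*sqrt(4 - x^2)/4


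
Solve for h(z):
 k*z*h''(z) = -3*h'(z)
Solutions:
 h(z) = C1 + z^(((re(k) - 3)*re(k) + im(k)^2)/(re(k)^2 + im(k)^2))*(C2*sin(3*log(z)*Abs(im(k))/(re(k)^2 + im(k)^2)) + C3*cos(3*log(z)*im(k)/(re(k)^2 + im(k)^2)))


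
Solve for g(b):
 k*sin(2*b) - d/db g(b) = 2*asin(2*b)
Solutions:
 g(b) = C1 - 2*b*asin(2*b) - k*cos(2*b)/2 - sqrt(1 - 4*b^2)
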